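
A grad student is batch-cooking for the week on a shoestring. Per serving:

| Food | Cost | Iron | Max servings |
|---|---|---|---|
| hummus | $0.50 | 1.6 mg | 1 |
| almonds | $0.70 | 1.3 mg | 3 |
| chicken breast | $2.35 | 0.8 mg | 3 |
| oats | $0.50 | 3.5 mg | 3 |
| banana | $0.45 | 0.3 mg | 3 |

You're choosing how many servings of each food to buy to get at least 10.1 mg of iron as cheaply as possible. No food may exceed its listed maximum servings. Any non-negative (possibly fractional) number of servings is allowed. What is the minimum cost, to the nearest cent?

Cost per mg of iron: oats $0.1429, hummus $0.3125, almonds $0.5385, banana $1.5000, chicken breast $2.9375.
Take 2.886 servings of oats: +10.1 mg iron for $1.44 (total $1.44, still need 0.0 mg).
Greedy by cheapest-per-mg is optimal for a single linear constraint, so the minimum cost is $1.44.

$1.44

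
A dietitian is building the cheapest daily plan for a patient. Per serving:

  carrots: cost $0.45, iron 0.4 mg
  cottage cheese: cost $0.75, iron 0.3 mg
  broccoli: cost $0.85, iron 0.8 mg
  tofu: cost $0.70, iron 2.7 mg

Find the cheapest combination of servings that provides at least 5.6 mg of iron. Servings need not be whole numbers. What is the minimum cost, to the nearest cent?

Cost per mg of iron: tofu $0.2593, broccoli $1.0625, carrots $1.1250, cottage cheese $2.5000.
With no serving limits, use only tofu: 5.6 mg / 2.7 mg = 2.074 servings × $0.70 = $1.45.

$1.45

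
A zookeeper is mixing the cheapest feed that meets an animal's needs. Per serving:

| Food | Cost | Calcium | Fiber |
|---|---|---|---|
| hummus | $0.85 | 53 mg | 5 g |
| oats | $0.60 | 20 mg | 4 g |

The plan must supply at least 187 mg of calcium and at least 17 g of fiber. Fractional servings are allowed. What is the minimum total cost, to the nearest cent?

$3.00

Check every corner: each single food scaled to meet both minima, and each pair solved so both constraints bind.
hummus only: max(187/53, 17/5) = 3.528 servings → $3.00.
oats only: max(187/20, 17/4) = 9.35 servings → $5.61.
hummus + oats: intersection lies outside the first quadrant.
The minimum over all feasible corners is $3.00.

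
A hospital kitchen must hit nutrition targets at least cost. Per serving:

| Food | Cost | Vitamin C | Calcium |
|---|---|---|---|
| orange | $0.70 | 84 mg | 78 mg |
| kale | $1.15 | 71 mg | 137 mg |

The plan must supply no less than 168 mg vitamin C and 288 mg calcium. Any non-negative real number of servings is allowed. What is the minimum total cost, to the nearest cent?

$2.44

Minimising a linear cost over {vitamin C ≥ 168, calcium ≥ 288, servings ≥ 0} — the optimum is at a vertex, using one or two foods.
orange only: max(168/84, 288/78) = 3.692 servings → $2.58.
kale only: max(168/71, 288/137) = 2.366 servings → $2.72.
orange + kale with both tight: 0.4302 servings and 1.857 servings → $2.44.
Cheapest feasible corner: $2.44.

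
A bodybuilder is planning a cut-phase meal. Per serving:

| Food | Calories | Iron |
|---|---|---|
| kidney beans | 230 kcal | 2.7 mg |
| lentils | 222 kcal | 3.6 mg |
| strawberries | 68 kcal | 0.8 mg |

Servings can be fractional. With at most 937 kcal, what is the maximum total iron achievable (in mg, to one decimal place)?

Iron per kcal: lentils 0.01622, strawberries 0.01176, kidney beans 0.01174.
With no serving limits, spend the whole calories allowance on lentils: 937 kcal / 222 kcal × 3.6 mg = 15.2 mg.

15.2 mg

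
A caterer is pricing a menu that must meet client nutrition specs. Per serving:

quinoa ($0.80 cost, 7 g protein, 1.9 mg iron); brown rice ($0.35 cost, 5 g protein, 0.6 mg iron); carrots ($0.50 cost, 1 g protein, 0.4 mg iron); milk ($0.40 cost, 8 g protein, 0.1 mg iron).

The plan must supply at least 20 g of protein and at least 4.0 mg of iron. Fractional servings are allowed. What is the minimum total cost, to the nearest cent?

$1.87

Compare the cost at each extreme point of the feasible region.
quinoa only: max(20/7, 4.0/1.9) = 2.857 servings → $2.29.
brown rice only: max(20/5, 4.0/0.6) = 6.667 servings → $2.33.
carrots only: max(20/1, 4.0/0.4) = 20 servings → $10.00.
milk only: max(20/8, 4.0/0.1) = 40 servings → $16.00.
quinoa + brown rice with both tight: 1.509 servings and 1.887 servings → $1.87.
quinoa + carrots with both targets exact would need a negative amount; discard.
quinoa + milk with both tight: 2.069 servings and 0.6897 servings → $1.93.
brown rice + carrots with both tight: 2.857 servings and 5.714 servings → $3.86.
brown rice + milk: the both-tight solution has a negative serving — not a feasible corner.
carrots + milk with both tight: 9.677 servings and 1.29 servings → $5.35.
The minimum over all feasible corners is $1.87.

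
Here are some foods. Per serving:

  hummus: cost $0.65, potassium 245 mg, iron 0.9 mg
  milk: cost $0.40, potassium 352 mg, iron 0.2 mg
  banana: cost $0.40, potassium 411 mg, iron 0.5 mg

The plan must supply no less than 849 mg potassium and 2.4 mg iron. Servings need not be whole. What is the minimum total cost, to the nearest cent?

$1.76

The cheapest plan sits at a corner of the feasible region — with two constraints it uses at most two foods.
hummus only: max(849/245, 2.4/0.9) = 3.465 servings → $2.25.
milk only: max(849/352, 2.4/0.2) = 12 servings → $4.80.
banana only: max(849/411, 2.4/0.5) = 4.8 servings → $1.92.
hummus + milk with both tight: 2.521 servings and 0.6576 servings → $1.90.
hummus + banana with both tight: 2.271 servings and 0.7118 servings → $1.76.
milk + banana with both targets exact would need a negative amount; discard.
The minimum over all feasible corners is $1.76.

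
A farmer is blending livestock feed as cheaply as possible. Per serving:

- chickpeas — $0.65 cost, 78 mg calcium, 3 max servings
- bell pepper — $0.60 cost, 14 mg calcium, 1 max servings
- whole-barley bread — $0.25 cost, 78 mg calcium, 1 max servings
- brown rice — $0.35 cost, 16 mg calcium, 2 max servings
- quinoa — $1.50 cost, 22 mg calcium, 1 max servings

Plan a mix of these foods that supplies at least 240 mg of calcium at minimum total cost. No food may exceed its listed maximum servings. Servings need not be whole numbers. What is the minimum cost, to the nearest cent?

$1.60

Cost per mg of calcium: whole-barley bread $0.0032, chickpeas $0.0083, brown rice $0.0219, bell pepper $0.0429, quinoa $0.0682.
Take 1 serving of whole-barley bread: +78.0 mg calcium for $0.25 (total $0.25, still need 162.0 mg).
Take 2.077 servings of chickpeas: +162.0 mg calcium for $1.35 (total $1.60, still need 0.0 mg).
Filling from the cheapest source first is optimal under one linear minimum: $1.60.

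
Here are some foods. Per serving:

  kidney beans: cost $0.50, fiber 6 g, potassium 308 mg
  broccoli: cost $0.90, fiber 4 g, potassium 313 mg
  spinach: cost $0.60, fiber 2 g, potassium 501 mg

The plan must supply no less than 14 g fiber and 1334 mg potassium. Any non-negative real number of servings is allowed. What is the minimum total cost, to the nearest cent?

$1.84

For a min-cost LP with two ≥-constraints, a basic feasible solution has at most two positive variables.
kidney beans only: max(14/6, 1334/308) = 4.331 servings → $2.17.
broccoli only: max(14/4, 1334/313) = 4.262 servings → $3.84.
spinach only: max(14/2, 1334/501) = 7 servings → $4.20.
kidney beans + broccoli: intersection lies outside the first quadrant.
kidney beans + spinach with both tight: 1.818 servings and 1.545 servings → $1.84.
broccoli + spinach with both tight: 3.154 servings and 0.6923 servings → $3.25.
Cheapest feasible corner: $1.84.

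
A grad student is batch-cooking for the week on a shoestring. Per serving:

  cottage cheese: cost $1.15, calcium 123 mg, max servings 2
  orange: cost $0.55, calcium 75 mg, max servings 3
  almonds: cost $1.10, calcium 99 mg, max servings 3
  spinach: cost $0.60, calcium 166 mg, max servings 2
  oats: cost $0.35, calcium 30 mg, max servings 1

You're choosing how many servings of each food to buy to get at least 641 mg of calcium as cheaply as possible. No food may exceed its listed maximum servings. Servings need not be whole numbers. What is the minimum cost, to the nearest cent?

Cost per mg of calcium: spinach $0.0036, orange $0.0073, cottage cheese $0.0093, almonds $0.0111, oats $0.0117.
Take 2 servings of spinach: +332.0 mg calcium for $1.20 (total $1.20, still need 309.0 mg).
Take 3 servings of orange: +225.0 mg calcium for $1.65 (total $2.85, still need 84.0 mg).
Take 0.6829 servings of cottage cheese: +84.0 mg calcium for $0.79 (total $3.64, still need 0.0 mg).
Filling from the cheapest source first is optimal under one linear minimum: $3.64.

$3.64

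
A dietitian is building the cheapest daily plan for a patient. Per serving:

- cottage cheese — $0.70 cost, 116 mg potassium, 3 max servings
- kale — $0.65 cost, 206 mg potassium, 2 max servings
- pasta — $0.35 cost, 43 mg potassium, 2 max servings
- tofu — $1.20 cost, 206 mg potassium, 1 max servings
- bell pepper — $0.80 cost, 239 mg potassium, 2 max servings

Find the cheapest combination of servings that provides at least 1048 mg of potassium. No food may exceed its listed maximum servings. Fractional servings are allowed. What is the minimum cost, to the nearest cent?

Cost per mg of potassium: kale $0.0032, bell pepper $0.0033, tofu $0.0058, cottage cheese $0.0060, pasta $0.0081.
Take 2 servings of kale: +412.0 mg potassium for $1.30 (total $1.30, still need 636.0 mg).
Take 2 servings of bell pepper: +478.0 mg potassium for $1.60 (total $2.90, still need 158.0 mg).
Take 0.767 servings of tofu: +158.0 mg potassium for $0.92 (total $3.82, still need 0.0 mg).
Greedy by cheapest-per-mg is optimal for a single linear constraint, so the minimum cost is $3.82.

$3.82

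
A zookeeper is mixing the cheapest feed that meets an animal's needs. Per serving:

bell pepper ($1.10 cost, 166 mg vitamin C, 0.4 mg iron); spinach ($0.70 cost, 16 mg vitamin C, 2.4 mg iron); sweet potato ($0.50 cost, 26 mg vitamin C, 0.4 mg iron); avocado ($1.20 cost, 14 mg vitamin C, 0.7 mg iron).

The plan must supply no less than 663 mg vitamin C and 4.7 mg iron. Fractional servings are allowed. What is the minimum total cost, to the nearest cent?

At the optimum either one food covers both requirements or two foods hit both targets exactly; no other combination can be cheaper.
bell pepper only: max(663/166, 4.7/0.4) = 11.75 servings → $12.93.
spinach only: max(663/16, 4.7/2.4) = 41.44 servings → $29.01.
sweet potato only: max(663/26, 4.7/0.4) = 25.5 servings → $12.75.
avocado only: max(663/14, 4.7/0.7) = 47.36 servings → $56.83.
bell pepper + spinach with both tight: 3.867 servings and 1.314 servings → $5.17.
bell pepper + sweet potato with both tight: 2.554 servings and 9.196 servings → $7.41.
bell pepper + avocado with both tight: 3.601 servings and 4.656 servings → $9.55.
spinach + sweet potato: intersection lies outside the first quadrant.
spinach + avocado: the both-tight solution has a negative serving — not a feasible corner.
sweet potato + avocado: intersection lies outside the first quadrant.
The minimum over all feasible corners is $5.17.

$5.17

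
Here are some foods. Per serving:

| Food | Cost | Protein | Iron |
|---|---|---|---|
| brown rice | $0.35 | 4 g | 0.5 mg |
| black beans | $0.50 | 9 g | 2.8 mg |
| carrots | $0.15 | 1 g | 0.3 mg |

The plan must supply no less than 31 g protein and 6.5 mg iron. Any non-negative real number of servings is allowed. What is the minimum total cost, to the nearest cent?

$1.72

A basic optimal solution has at most two foods positive. Try each food alone and each pair with both targets met exactly.
brown rice only: max(31/4, 6.5/0.5) = 13 servings → $4.55.
black beans only: max(31/9, 6.5/2.8) = 3.444 servings → $1.72.
carrots only: max(31/1, 6.5/0.3) = 31 servings → $4.65.
brown rice + black beans with both tight: 4.224 servings and 1.567 servings → $2.26.
brown rice + carrots with both tight: 4 servings and 15 servings → $3.65.
black beans + carrots: the both-tight solution has a negative serving — not a feasible corner.
So the least-cost plan costs $1.72.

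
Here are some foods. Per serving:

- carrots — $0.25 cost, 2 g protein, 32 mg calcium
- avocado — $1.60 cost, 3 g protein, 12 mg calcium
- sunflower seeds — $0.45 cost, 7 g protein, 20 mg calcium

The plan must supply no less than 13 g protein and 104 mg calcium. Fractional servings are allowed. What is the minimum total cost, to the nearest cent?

An LP optimum is at a vertex; with two nutrient constraints at most two foods are used. Check each candidate.
carrots only: max(13/2, 104/32) = 6.5 servings → $1.62.
avocado only: max(13/3, 104/12) = 8.667 servings → $13.87.
sunflower seeds only: max(13/7, 104/20) = 5.2 servings → $2.34.
carrots + avocado with both tight: 2.167 servings and 2.889 servings → $5.16.
carrots + sunflower seeds with both tight: 2.543 servings and 1.13 servings → $1.14.
avocado + sunflower seeds: the both-tight solution has a negative serving — not a feasible corner.
So the least-cost plan costs $1.14.

$1.14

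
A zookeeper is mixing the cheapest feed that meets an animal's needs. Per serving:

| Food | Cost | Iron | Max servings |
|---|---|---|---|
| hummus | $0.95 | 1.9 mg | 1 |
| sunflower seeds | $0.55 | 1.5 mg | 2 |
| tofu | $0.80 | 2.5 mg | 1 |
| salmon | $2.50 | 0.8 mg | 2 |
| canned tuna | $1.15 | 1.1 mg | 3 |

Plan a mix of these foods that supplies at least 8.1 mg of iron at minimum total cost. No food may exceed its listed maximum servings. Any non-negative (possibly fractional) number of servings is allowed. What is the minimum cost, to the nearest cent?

$3.58

Cost per mg of iron: tofu $0.3200, sunflower seeds $0.3667, hummus $0.5000, canned tuna $1.0455, salmon $3.1250.
Take 1 serving of tofu: +2.5 mg iron for $0.80 (total $0.80, still need 5.6 mg).
Take 2 servings of sunflower seeds: +3.0 mg iron for $1.10 (total $1.90, still need 2.6 mg).
Take 1 serving of hummus: +1.9 mg iron for $0.95 (total $2.85, still need 0.7 mg).
Take 0.6364 servings of canned tuna: +0.7 mg iron for $0.73 (total $3.58, still need 0.0 mg).
Greedy by cheapest-per-mg is optimal for a single linear constraint, so the minimum cost is $3.58.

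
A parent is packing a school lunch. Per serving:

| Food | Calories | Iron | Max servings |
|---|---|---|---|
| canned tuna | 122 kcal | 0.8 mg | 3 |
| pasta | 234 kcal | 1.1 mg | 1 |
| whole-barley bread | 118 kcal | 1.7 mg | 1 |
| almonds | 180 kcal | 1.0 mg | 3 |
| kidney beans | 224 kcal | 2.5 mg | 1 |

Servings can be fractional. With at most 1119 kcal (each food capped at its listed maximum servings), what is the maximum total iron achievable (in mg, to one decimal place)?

Iron per kcal: whole-barley bread 0.01441, kidney beans 0.01116, canned tuna 0.006557, almonds 0.005556, pasta 0.004701.
Take 1 serving of whole-barley bread: uses 118 kcal, +1.7 mg iron (running total 1.7 mg).
Take 1 serving of kidney beans: uses 224 kcal, +2.5 mg iron (running total 4.2 mg).
Take 3 servings of canned tuna: uses 366 kcal, +2.4 mg iron (running total 6.6 mg).
Take 2.283 servings of almonds: uses 411 kcal, +2.3 mg iron (running total 8.9 mg).
Filling greedily by iron-per-kcal is optimal for one linear limit, giving 8.9 mg.

8.9 mg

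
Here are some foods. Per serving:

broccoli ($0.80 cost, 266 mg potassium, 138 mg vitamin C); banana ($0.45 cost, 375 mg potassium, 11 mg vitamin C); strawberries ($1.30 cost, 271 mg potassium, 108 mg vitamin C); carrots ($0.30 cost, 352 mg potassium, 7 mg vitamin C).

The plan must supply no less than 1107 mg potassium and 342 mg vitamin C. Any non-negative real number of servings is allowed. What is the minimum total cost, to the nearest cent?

For a min-cost LP with two ≥-constraints, a basic feasible solution has at most two positive variables.
broccoli only: max(1107/266, 342/138) = 4.162 servings → $3.33.
banana only: max(1107/375, 342/11) = 31.09 servings → $13.99.
strawberries only: max(1107/271, 342/108) = 4.085 servings → $5.31.
carrots only: max(1107/352, 342/7) = 48.86 servings → $14.66.
broccoli + banana with both tight: 2.377 servings and 1.266 servings → $2.47.
broccoli + strawberries: intersection lies outside the first quadrant.
broccoli + carrots with both tight: 2.411 servings and 1.323 servings → $2.33.
banana + strawberries with both tight: 0.7163 servings and 3.094 servings → $4.34.
banana + carrots: the both-tight solution has a negative serving — not a feasible corner.
strawberries + carrots with both tight: 3.118 servings and 0.744 servings → $4.28.
So the least-cost plan costs $2.33.

$2.33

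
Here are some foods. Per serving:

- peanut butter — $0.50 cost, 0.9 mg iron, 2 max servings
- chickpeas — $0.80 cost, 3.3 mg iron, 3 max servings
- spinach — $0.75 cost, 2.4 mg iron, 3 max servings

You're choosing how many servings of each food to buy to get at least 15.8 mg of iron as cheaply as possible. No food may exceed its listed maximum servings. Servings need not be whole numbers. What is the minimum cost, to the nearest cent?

Cost per mg of iron: chickpeas $0.2424, spinach $0.3125, peanut butter $0.5556.
Take 3 servings of chickpeas: +9.9 mg iron for $2.40 (total $2.40, still need 5.9 mg).
Take 2.458 servings of spinach: +5.9 mg iron for $1.84 (total $4.24, still need 0.0 mg).
Filling from the cheapest source first is optimal under one linear minimum: $4.24.

$4.24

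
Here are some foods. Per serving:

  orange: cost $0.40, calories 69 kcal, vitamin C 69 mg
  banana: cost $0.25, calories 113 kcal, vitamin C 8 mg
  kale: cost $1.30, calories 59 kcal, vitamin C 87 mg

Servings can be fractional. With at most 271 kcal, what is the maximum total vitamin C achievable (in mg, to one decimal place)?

Vitamin C per kcal: kale 1.475, orange 1, banana 0.0708.
With no serving limits, spend the whole calories allowance on kale: 271 kcal / 59 kcal × 87 mg = 399.6 mg.

399.6 mg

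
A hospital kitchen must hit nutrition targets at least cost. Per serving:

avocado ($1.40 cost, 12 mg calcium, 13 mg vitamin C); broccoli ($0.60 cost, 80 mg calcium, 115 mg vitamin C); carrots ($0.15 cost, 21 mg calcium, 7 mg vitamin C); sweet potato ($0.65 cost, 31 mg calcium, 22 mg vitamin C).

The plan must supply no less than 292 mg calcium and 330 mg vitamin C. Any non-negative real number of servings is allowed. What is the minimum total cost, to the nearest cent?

$2.16

For a min-cost LP with two ≥-constraints, a basic feasible solution has at most two positive variables.
avocado only: max(292/12, 330/13) = 25.38 servings → $35.54.
broccoli only: max(292/80, 330/115) = 3.65 servings → $2.19.
carrots only: max(292/21, 330/7) = 47.14 servings → $7.07.
sweet potato only: max(292/31, 330/22) = 15 servings → $9.75.
avocado + broccoli with both tight: 21.12 servings and 0.4824 servings → $29.85.
avocado + carrots: the both-tight solution has a negative serving — not a feasible corner.
avocado + sweet potato: the both-tight solution has a negative serving — not a feasible corner.
broccoli + carrots with both tight: 2.634 servings and 3.871 servings → $2.16.
broccoli + sweet potato with both tight: 2.109 servings and 3.978 servings → $3.85.
carrots + sweet potato: intersection lies outside the first quadrant.
Cheapest feasible corner: $2.16.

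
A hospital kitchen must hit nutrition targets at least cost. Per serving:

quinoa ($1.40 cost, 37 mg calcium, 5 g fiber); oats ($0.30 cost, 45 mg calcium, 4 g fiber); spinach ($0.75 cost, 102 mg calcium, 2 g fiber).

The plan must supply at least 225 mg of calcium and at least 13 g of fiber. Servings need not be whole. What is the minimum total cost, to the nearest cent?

$1.50

With two linear requirements the optimum uses one or two foods; enumerate the corners.
quinoa only: max(225/37, 13/5) = 6.081 servings → $8.51.
oats only: max(225/45, 13/4) = 5 servings → $1.50.
spinach only: max(225/102, 13/2) = 6.5 servings → $4.88.
quinoa + oats: the both-tight solution has a negative serving — not a feasible corner.
quinoa + spinach with both tight: 2.009 servings and 1.477 servings → $3.92.
oats + spinach with both tight: 2.755 servings and 0.9906 servings → $1.57.
So the least-cost plan costs $1.50.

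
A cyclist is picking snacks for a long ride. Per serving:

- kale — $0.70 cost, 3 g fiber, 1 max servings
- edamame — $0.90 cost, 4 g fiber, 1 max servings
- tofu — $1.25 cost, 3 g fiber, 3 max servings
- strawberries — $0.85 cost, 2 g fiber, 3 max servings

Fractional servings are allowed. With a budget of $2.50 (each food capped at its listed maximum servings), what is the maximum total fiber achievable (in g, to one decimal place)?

Fiber per dollar: edamame 4.444, kale 4.286, tofu 2.4, strawberries 2.353.
Take 1 serving of edamame: spends $0.90, +4.0 g fiber (running total 4.0 g).
Take 1 serving of kale: spends $0.70, +3.0 g fiber (running total 7.0 g).
Take 0.72 servings of tofu: spends $0.90, +2.2 g fiber (running total 9.2 g).
Greedy by best ratio exhausts the cost allowance optimally: 9.2 g.

9.2 g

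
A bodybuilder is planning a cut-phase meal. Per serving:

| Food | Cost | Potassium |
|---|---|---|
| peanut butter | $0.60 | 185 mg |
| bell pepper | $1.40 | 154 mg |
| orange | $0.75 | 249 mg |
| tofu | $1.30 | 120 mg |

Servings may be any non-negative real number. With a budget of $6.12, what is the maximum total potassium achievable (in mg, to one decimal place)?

Potassium per dollar: orange 332, peanut butter 308.3, bell pepper 110, tofu 92.31.
With no serving limits, spend the whole cost allowance on orange: $6.12 / $0.75 × 249 mg = 2031.8 mg.

2031.8 mg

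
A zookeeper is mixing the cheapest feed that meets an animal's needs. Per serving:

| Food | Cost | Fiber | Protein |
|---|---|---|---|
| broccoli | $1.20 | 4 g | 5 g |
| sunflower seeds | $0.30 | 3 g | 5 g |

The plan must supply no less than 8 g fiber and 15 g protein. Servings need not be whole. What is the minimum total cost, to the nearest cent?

Check every corner: each single food scaled to meet both minima, and each pair solved so both constraints bind.
broccoli only: max(8/4, 15/5) = 3 servings → $3.60.
sunflower seeds only: max(8/3, 15/5) = 3 servings → $0.90.
broccoli + sunflower seeds with both targets exact would need a negative amount; discard.
Cheapest feasible corner: $0.90.

$0.90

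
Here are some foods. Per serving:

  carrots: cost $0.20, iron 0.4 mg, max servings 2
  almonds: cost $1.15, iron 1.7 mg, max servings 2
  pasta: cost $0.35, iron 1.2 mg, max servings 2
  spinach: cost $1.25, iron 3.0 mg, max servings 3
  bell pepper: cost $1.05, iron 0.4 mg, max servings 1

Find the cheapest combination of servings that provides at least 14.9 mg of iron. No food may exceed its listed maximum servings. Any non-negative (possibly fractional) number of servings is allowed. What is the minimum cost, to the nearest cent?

$6.68

Cost per mg of iron: pasta $0.2917, spinach $0.4167, carrots $0.5000, almonds $0.6765, bell pepper $2.6250.
Take 2 servings of pasta: +2.4 mg iron for $0.70 (total $0.70, still need 12.5 mg).
Take 3 servings of spinach: +9.0 mg iron for $3.75 (total $4.45, still need 3.5 mg).
Take 2 servings of carrots: +0.8 mg iron for $0.40 (total $4.85, still need 2.7 mg).
Take 1.588 servings of almonds: +2.7 mg iron for $1.83 (total $6.68, still need 0.0 mg).
Filling from the cheapest source first is optimal under one linear minimum: $6.68.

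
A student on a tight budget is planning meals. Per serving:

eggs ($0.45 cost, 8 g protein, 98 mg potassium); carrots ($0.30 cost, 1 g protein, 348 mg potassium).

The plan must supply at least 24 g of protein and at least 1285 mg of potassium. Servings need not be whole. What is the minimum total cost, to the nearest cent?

$2.07

Compare the cost at each extreme point of the feasible region.
eggs only: max(24/8, 1285/98) = 13.11 servings → $5.90.
carrots only: max(24/1, 1285/348) = 24 servings → $7.20.
eggs + carrots with both tight: 2.631 servings and 2.952 servings → $2.07.
The minimum over all feasible corners is $2.07.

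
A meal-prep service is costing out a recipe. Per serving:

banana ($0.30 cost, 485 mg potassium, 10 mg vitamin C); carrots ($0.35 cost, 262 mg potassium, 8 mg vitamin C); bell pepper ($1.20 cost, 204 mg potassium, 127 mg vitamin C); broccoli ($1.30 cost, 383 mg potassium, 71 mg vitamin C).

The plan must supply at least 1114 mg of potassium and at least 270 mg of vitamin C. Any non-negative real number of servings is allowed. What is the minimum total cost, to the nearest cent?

The cheapest plan sits at a corner of the feasible region — with two constraints it uses at most two foods.
banana only: max(1114/485, 270/10) = 27 servings → $8.10.
carrots only: max(1114/262, 270/8) = 33.75 servings → $11.81.
bell pepper only: max(1114/204, 270/127) = 5.461 servings → $6.55.
broccoli only: max(1114/383, 270/71) = 3.803 servings → $4.94.
banana + carrots: intersection lies outside the first quadrant.
banana + bell pepper with both tight: 1.451 servings and 2.012 servings → $2.85.
banana + broccoli with both targets exact would need a negative amount; discard.
carrots + bell pepper with both tight: 2.73 servings and 1.954 servings → $3.30.
carrots + broccoli: the both-tight solution has a negative serving — not a feasible corner.
bell pepper + broccoli with both tight: 0.7119 servings and 2.529 servings → $4.14.
Cheapest feasible corner: $2.85.

$2.85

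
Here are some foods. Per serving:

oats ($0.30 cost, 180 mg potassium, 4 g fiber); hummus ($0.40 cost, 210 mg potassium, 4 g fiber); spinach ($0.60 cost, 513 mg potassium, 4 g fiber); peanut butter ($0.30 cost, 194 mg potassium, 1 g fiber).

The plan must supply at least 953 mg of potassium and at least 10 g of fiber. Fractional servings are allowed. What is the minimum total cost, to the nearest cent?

$1.20

This is a tiny linear program; its minimum lies at a vertex of the feasible set. List the vertices and price them.
oats only: max(953/180, 10/4) = 5.294 servings → $1.59.
hummus only: max(953/210, 10/4) = 4.538 servings → $1.82.
spinach only: max(953/513, 10/4) = 2.5 servings → $1.50.
peanut butter only: max(953/194, 10/1) = 10 servings → $3.00.
oats + hummus with both targets exact would need a negative amount; discard.
oats + spinach with both tight: 0.9895 servings and 1.511 servings → $1.20.
oats + peanut butter with both tight: 1.656 servings and 3.376 servings → $1.51.
hummus + spinach with both tight: 1.087 servings and 1.413 servings → $1.28.
hummus + peanut butter with both tight: 1.744 servings and 3.025 servings → $1.60.
spinach + peanut butter with both targets exact would need a negative amount; discard.
So the least-cost plan costs $1.20.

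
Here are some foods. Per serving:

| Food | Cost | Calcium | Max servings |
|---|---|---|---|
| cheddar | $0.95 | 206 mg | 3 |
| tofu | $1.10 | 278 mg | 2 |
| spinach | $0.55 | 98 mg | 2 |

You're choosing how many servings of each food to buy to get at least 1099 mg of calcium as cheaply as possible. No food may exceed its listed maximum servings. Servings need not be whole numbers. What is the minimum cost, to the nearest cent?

$4.70

Cost per mg of calcium: tofu $0.0040, cheddar $0.0046, spinach $0.0056.
Take 2 servings of tofu: +556.0 mg calcium for $2.20 (total $2.20, still need 543.0 mg).
Take 2.636 servings of cheddar: +543.0 mg calcium for $2.50 (total $4.70, still need 0.0 mg).
Filling from the cheapest source first is optimal under one linear minimum: $4.70.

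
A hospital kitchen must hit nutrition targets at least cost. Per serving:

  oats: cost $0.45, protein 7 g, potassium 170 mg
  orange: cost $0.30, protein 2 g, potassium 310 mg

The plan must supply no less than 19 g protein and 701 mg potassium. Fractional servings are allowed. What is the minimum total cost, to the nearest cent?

With two linear requirements the optimum uses one or two foods; enumerate the corners.
oats only: max(19/7, 701/170) = 4.124 servings → $1.86.
orange only: max(19/2, 701/310) = 9.5 servings → $2.85.
oats + orange with both tight: 2.452 servings and 0.9164 servings → $1.38.
The minimum over all feasible corners is $1.38.

$1.38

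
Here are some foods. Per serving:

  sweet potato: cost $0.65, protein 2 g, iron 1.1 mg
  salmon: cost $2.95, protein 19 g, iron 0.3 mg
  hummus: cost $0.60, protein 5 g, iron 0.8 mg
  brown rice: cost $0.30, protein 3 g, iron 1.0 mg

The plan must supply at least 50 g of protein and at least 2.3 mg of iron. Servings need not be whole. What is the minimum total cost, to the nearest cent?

$5.00

A basic optimal solution has at most two foods positive. Try each food alone and each pair with both targets met exactly.
sweet potato only: max(50/2, 2.3/1.1) = 25 servings → $16.25.
salmon only: max(50/19, 2.3/0.3) = 7.667 servings → $22.62.
hummus only: max(50/5, 2.3/0.8) = 10 servings → $6.00.
brown rice only: max(50/3, 2.3/1.0) = 16.67 servings → $5.00.
sweet potato + salmon with both tight: 1.414 servings and 2.483 servings → $8.24.
sweet potato + hummus: intersection lies outside the first quadrant.
sweet potato + brown rice: the both-tight solution has a negative serving — not a feasible corner.
salmon + hummus with both tight: 2.08 servings and 2.095 servings → $7.39.
salmon + brown rice with both tight: 2.381 servings and 1.586 servings → $7.50.
hummus + brown rice: intersection lies outside the first quadrant.
The minimum over all feasible corners is $5.00.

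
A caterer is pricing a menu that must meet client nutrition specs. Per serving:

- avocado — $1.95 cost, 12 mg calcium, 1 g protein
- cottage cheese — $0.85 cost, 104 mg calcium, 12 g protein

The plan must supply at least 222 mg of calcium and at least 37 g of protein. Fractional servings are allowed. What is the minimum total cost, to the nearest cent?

Minimising a linear cost over {calcium ≥ 222, protein ≥ 37, servings ≥ 0} — the optimum is at a vertex, using one or two foods.
avocado only: max(222/12, 37/1) = 37 servings → $72.15.
cottage cheese only: max(222/104, 37/12) = 3.083 servings → $2.62.
avocado + cottage cheese: intersection lies outside the first quadrant.
So the least-cost plan costs $2.62.

$2.62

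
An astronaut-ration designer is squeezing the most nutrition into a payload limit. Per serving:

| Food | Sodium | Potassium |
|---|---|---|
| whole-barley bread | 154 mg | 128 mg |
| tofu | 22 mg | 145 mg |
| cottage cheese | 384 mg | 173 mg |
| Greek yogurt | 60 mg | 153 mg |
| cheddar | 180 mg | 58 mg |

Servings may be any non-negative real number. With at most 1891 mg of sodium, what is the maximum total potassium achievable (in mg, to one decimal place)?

12463.4 mg

Potassium per mg sodium: tofu 6.591, Greek yogurt 2.55, whole-barley bread 0.8312, cottage cheese 0.4505, cheddar 0.3222.
With no serving limits, spend the whole sodium allowance on tofu: 1891 mg / 22 mg × 145 mg = 12463.4 mg.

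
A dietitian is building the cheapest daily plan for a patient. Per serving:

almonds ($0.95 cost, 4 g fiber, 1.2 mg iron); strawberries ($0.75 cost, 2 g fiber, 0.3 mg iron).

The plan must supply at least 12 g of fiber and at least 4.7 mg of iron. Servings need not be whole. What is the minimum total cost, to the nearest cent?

$3.72

A basic optimal solution has at most two foods positive. Try each food alone and each pair with both targets met exactly.
almonds only: max(12/4, 4.7/1.2) = 3.917 servings → $3.72.
strawberries only: max(12/2, 4.7/0.3) = 15.67 servings → $11.75.
almonds + strawberries: intersection lies outside the first quadrant.
So the least-cost plan costs $3.72.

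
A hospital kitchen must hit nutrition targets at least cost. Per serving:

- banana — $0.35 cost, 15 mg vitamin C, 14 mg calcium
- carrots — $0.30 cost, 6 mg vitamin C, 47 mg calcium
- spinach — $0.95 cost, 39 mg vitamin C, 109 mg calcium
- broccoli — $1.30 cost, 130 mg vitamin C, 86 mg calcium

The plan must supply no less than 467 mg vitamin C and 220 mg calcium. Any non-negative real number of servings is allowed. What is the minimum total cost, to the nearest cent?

$4.67

banana only: max(467/15, 220/14) = 31.13 servings → $10.90.
carrots only: max(467/6, 220/47) = 77.83 servings → $23.35.
spinach only: max(467/39, 220/109) = 11.97 servings → $11.38.
broccoli only: max(467/130, 220/86) = 3.592 servings → $4.67.
banana + carrots: intersection lies outside the first quadrant.
banana + spinach with both targets exact would need a negative amount; discard.
banana + broccoli with both targets exact would need a negative amount; discard.
carrots + spinach: intersection lies outside the first quadrant.
carrots + broccoli: the both-tight solution has a negative serving — not a feasible corner.
spinach + broccoli: the both-tight solution has a negative serving — not a feasible corner.
The minimum over all feasible corners is $4.67.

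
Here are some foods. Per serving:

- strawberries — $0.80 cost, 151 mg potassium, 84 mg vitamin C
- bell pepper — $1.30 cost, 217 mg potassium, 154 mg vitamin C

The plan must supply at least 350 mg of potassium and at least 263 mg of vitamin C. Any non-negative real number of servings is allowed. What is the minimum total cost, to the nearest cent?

Two binding constraints pin down two serving amounts, so the optimal mix uses at most two foods. The candidates are each food alone (scaled to the tighter of potassium/vitamin C) and each pair with both constraints tight.
strawberries only: max(350/151, 263/84) = 3.131 servings → $2.50.
bell pepper only: max(350/217, 263/154) = 1.708 servings → $2.22.
strawberries + bell pepper with both targets exact would need a negative amount; discard.
Cheapest feasible corner: $2.22.

$2.22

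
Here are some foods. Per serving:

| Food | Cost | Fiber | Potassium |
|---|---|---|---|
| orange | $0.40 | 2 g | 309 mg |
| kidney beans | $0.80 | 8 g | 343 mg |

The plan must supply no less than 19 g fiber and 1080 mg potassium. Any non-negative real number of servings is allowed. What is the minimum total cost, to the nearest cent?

Compare the cost at each extreme point of the feasible region.
orange only: max(19/2, 1080/309) = 9.5 servings → $3.80.
kidney beans only: max(19/8, 1080/343) = 3.149 servings → $2.52.
orange + kidney beans with both tight: 1.189 servings and 2.078 servings → $2.14.
Cheapest feasible corner: $2.14.

$2.14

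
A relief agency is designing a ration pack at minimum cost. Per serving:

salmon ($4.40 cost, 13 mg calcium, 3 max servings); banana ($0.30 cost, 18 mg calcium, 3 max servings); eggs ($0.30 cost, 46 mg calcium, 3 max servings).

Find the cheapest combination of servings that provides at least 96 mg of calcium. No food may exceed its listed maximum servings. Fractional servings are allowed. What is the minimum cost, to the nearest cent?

$0.63

Cost per mg of calcium: eggs $0.0065, banana $0.0167, salmon $0.3385.
Take 2.087 servings of eggs: +96.0 mg calcium for $0.63 (total $0.63, still need 0.0 mg).
Greedy by cheapest-per-mg is optimal for a single linear constraint, so the minimum cost is $0.63.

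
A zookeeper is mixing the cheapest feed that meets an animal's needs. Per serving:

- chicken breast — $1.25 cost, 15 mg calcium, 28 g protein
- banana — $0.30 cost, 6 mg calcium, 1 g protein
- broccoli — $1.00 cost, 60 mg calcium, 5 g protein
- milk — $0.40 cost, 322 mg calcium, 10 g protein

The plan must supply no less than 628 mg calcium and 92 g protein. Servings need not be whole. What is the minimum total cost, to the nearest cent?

$3.68

Compare the cost at each extreme point of the feasible region.
chicken breast only: max(628/15, 92/28) = 41.87 servings → $52.33.
banana only: max(628/6, 92/1) = 104.7 servings → $31.40.
broccoli only: max(628/60, 92/5) = 18.4 servings → $18.40.
milk only: max(628/322, 92/10) = 9.2 servings → $3.68.
chicken breast + banana: intersection lies outside the first quadrant.
chicken breast + broccoli with both tight: 1.483 servings and 10.1 servings → $11.95.
chicken breast + milk with both tight: 2.633 servings and 1.828 servings → $4.02.
banana + broccoli with both tight: 79.33 servings and 2.533 servings → $26.33.
banana + milk with both tight: 89.1 servings and 0.2901 servings → $26.85.
broccoli + milk with both targets exact would need a negative amount; discard.
The minimum over all feasible corners is $3.68.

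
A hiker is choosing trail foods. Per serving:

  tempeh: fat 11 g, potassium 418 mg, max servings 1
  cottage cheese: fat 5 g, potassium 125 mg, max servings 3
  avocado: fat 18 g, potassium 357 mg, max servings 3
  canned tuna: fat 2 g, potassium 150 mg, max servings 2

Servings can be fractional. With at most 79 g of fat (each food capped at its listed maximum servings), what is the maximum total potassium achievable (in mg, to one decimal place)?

2064.8 mg

Potassium per g fat: canned tuna 75, tempeh 38, cottage cheese 25, avocado 19.83.
Take 2 servings of canned tuna: uses 4 g fat, +300.0 mg potassium (running total 300.0 mg).
Take 1 serving of tempeh: uses 11 g fat, +418.0 mg potassium (running total 718.0 mg).
Take 3 servings of cottage cheese: uses 15 g fat, +375.0 mg potassium (running total 1093.0 mg).
Take 2.722 servings of avocado: uses 49 g fat, +971.8 mg potassium (running total 2064.8 mg).
Filling greedily by potassium-per-g fat is optimal for one linear limit, giving 2064.8 mg.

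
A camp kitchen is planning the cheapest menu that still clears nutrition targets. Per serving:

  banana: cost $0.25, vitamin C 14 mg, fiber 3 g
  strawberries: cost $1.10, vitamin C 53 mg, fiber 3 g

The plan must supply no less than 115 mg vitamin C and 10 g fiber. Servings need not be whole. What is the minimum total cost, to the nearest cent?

This is a tiny linear program; its minimum lies at a vertex of the feasible set. List the vertices and price them.
banana only: max(115/14, 10/3) = 8.214 servings → $2.05.
strawberries only: max(115/53, 10/3) = 3.333 servings → $3.67.
banana + strawberries with both tight: 1.581 servings and 1.752 servings → $2.32.
The minimum over all feasible corners is $2.05.

$2.05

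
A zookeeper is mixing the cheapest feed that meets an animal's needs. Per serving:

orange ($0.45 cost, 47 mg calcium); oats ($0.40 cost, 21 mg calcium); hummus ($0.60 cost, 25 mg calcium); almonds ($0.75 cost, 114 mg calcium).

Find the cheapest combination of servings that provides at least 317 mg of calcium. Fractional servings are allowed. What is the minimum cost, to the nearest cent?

$2.09

Cost per mg of calcium: almonds $0.0066, orange $0.0096, oats $0.0190, hummus $0.0240.
With no serving limits, use only almonds: 317 mg / 114 mg = 2.781 servings × $0.75 = $2.09.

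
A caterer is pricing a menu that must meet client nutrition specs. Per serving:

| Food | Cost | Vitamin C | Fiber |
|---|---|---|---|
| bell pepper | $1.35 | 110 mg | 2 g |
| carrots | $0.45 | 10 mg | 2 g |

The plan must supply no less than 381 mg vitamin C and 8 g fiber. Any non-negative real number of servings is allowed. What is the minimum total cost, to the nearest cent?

$4.87

bell pepper only: max(381/110, 8/2) = 4 servings → $5.40.
carrots only: max(381/10, 8/2) = 38.1 servings → $17.14.
bell pepper + carrots with both tight: 3.41 servings and 0.59 servings → $4.87.
The minimum over all feasible corners is $4.87.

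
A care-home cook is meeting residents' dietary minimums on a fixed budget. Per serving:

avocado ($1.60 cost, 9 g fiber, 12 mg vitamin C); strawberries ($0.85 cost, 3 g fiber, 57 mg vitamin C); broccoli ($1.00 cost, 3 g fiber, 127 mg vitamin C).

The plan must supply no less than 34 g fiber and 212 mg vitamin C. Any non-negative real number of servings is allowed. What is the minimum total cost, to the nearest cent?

$6.68

Check every corner: each single food scaled to meet both minima, and each pair solved so both constraints bind.
avocado only: max(34/9, 212/12) = 17.67 servings → $28.27.
strawberries only: max(34/3, 212/57) = 11.33 servings → $9.63.
broccoli only: max(34/3, 212/127) = 11.33 servings → $11.33.
avocado + strawberries with both tight: 2.73 servings and 3.145 servings → $7.04.
avocado + broccoli with both tight: 3.326 servings and 1.355 servings → $6.68.
strawberries + broccoli: the both-tight solution has a negative serving — not a feasible corner.
Cheapest feasible corner: $6.68.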